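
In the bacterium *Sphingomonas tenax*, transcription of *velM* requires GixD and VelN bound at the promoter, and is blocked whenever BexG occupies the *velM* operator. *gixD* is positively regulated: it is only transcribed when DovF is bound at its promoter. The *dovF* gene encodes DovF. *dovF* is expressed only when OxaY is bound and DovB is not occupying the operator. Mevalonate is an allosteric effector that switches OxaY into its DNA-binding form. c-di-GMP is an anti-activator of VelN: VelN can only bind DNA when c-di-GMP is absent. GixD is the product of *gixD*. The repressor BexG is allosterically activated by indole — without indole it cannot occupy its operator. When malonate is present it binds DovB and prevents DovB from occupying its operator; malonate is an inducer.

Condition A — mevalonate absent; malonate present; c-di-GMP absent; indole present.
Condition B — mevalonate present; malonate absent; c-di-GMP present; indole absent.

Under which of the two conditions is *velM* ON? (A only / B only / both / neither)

Condition A:
Mevalonate is absent, so OxaY is inactive.
Malonate is present, so DovB is inactive.
Required activator OxaY is absent, so *dovF* is not transcribed.
So DovF is not produced.
Required activator DovF is absent, so *gixD* is not transcribed.
So GixD is not produced.
c-di-GMP is absent, so VelN is active.
Indole is present, so BexG is active.
With repressor BexG bound, *velM* is not transcribed.
→ *velM* is OFF in A.
Condition B:
Mevalonate is present, so OxaY is active.
Malonate is absent, so DovB is active.
With repressor DovB bound, *dovF* is not transcribed.
So DovF is not produced.
Required activator DovF is absent, so *gixD* is not transcribed.
So GixD is not produced.
c-di-GMP is present, so VelN is inactive.
Indole is absent, so BexG is inactive.
Required activator GixD is absent, so *velM* is not transcribed.
→ *velM* is OFF in B.

neither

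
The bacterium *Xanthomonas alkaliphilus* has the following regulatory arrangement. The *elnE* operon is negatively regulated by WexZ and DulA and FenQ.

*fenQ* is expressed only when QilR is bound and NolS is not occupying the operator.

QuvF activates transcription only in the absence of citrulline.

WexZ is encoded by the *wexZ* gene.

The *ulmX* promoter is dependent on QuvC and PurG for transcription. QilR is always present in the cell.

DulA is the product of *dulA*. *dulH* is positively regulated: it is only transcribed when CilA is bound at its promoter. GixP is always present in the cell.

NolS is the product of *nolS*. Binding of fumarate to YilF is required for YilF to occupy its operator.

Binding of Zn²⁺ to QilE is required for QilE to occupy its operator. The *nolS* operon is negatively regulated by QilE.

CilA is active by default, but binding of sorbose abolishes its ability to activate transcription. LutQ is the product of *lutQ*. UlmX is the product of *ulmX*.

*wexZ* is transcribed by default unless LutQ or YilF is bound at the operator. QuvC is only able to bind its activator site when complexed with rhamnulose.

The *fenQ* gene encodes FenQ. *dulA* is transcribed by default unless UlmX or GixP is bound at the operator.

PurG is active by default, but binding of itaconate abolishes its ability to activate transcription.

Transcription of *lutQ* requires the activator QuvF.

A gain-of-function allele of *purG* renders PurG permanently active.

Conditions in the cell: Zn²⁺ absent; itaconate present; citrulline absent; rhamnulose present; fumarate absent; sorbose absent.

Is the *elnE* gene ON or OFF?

Citrulline is absent, so QuvF is active.
No repressor is bound and QuvF is active, so *lutQ* is transcribed.
So LutQ is produced and active.
Fumarate is absent, so YilF is inactive.
With repressor LutQ bound, *wexZ* is not transcribed.
So WexZ is not produced.
Rhamnulose is present, so QuvC is active.
PurG is constitutively active in this strain.
No repressor is bound and QuvC and PurG are active, so *ulmX* is transcribed.
So UlmX is produced and active.
GixP is produced constitutively and is active.
With repressor UlmX bound, *dulA* is not transcribed.
So DulA is not produced.
QilR is produced constitutively and is active.
Zn²⁺ is absent, so QilE is inactive.
With no repressor bound, *nolS* is transcribed.
So NolS is produced and active.
With repressor NolS bound, *fenQ* is not transcribed.
So FenQ is not produced.
With no repressor bound, *elnE* is transcribed.

ON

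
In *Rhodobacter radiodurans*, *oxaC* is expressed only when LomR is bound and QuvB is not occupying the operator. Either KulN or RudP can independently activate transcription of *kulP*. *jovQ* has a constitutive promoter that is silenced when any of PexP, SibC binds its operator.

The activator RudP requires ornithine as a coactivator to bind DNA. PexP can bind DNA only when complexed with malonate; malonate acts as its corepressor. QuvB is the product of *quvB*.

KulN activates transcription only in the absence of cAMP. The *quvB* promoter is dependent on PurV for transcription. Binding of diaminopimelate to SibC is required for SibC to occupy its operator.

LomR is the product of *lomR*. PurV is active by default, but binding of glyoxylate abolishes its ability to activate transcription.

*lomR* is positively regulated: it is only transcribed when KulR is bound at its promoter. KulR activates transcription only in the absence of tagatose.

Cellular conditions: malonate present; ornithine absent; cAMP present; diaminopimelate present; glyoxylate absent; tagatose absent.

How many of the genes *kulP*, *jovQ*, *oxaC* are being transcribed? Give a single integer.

0

cAMP is present, so KulN is inactive.
Ornithine is absent, so RudP is inactive.
No activator is available at the *kulP* promoter, so *kulP* is not transcribed.
→ *kulP* is OFF.
Malonate is present, so PexP is active.
Diaminopimelate is present, so SibC is active.
With repressor PexP bound, *jovQ* is not transcribed.
→ *jovQ* is OFF.
Glyoxylate is absent, so PurV is active.
No repressor is bound and PurV is active, so *quvB* is transcribed.
So QuvB is produced and active.
Tagatose is absent, so KulR is active.
No repressor is bound and KulR is active, so *lomR* is transcribed.
So LomR is produced and active.
With repressor QuvB bound, *oxaC* is not transcribed.
→ *oxaC* is OFF.
0 of the 3 genes are transcribed.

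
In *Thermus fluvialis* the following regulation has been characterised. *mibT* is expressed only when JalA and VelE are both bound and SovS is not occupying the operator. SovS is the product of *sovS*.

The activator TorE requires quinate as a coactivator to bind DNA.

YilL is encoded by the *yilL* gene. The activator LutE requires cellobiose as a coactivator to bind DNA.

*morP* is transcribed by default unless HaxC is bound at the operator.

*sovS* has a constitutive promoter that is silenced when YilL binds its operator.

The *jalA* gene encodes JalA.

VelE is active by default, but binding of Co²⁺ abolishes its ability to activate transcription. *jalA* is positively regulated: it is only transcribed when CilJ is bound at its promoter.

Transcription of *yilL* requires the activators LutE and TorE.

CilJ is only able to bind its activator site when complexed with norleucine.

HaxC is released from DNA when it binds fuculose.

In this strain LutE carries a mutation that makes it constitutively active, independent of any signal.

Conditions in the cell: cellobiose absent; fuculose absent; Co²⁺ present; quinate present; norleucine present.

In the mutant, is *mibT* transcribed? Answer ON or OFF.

OFF

LutE is constitutively active in this strain.
Quinate is present, so TorE is active.
No repressor is bound and LutE and TorE are active, so *yilL* is transcribed.
So YilL is produced and active.
With repressor YilL bound, *sovS* is not transcribed.
So SovS is not produced.
Norleucine is present, so CilJ is active.
No repressor is bound and CilJ is active, so *jalA* is transcribed.
So JalA is produced and active.
Co²⁺ is present, so VelE is inactive.
Required activator VelE is absent, so *mibT* is not transcribed.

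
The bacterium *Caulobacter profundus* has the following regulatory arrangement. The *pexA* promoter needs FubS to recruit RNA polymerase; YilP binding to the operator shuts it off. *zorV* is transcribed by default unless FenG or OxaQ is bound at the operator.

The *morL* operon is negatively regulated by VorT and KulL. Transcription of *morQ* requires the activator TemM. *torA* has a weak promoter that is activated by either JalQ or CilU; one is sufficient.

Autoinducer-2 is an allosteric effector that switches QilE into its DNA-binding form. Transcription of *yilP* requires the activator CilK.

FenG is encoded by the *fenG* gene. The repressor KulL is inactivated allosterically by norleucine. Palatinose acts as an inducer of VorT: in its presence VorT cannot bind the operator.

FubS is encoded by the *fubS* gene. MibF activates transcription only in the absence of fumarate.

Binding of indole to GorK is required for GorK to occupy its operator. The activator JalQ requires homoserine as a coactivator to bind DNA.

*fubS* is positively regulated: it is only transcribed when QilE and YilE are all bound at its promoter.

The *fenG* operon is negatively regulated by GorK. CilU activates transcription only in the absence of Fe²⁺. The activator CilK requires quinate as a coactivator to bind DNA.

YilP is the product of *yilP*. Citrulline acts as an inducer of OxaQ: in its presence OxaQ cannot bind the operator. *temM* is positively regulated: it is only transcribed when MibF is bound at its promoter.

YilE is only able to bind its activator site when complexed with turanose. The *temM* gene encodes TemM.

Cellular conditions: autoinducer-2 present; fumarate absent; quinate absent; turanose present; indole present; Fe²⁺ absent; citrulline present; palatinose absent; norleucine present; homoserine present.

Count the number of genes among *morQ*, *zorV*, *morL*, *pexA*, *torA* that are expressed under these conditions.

Fumarate is absent, so MibF is active.
No repressor is bound and MibF is active, so *temM* is transcribed.
So TemM is produced and active.
No repressor is bound and TemM is active, so *morQ* is transcribed.
→ *morQ* is ON.
Indole is present, so GorK is active.
With repressor GorK bound, *fenG* is not transcribed.
So FenG is not produced.
Citrulline is present, so OxaQ is inactive.
With no repressor bound, *zorV* is transcribed.
→ *zorV* is ON.
Palatinose is absent, so VorT is active.
Norleucine is present, so KulL is inactive.
With repressor VorT bound, *morL* is not transcribed.
→ *morL* is OFF.
Quinate is absent, so CilK is inactive.
Required activator CilK is absent, so *yilP* is not transcribed.
So YilP is not produced.
Autoinducer-2 is present, so QilE is active.
Turanose is present, so YilE is active.
No repressor is bound and QilE and YilE are active, so *fubS* is transcribed.
So FubS is produced and active.
No repressor is bound and FubS is active, so *pexA* is transcribed.
→ *pexA* is ON.
Homoserine is present, so JalQ is active.
Fe²⁺ is absent, so CilU is active.
Activator JalQ is present, so *torA* is transcribed.
→ *torA* is ON.
4 of the 5 genes are transcribed.

4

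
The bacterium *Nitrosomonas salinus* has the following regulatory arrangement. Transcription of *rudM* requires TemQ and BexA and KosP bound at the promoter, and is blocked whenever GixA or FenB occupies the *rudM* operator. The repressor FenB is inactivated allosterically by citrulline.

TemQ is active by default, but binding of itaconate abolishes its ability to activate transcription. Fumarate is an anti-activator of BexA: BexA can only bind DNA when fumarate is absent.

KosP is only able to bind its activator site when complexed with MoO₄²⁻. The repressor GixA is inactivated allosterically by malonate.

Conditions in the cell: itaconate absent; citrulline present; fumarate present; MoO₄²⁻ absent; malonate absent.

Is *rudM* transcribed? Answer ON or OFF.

Malonate is absent, so GixA is active.
Itaconate is absent, so TemQ is active.
Citrulline is present, so FenB is inactive.
Fumarate is present, so BexA is inactive.
MoO₄²⁻ is absent, so KosP is inactive.
With repressor GixA bound, *rudM* is not transcribed.

OFF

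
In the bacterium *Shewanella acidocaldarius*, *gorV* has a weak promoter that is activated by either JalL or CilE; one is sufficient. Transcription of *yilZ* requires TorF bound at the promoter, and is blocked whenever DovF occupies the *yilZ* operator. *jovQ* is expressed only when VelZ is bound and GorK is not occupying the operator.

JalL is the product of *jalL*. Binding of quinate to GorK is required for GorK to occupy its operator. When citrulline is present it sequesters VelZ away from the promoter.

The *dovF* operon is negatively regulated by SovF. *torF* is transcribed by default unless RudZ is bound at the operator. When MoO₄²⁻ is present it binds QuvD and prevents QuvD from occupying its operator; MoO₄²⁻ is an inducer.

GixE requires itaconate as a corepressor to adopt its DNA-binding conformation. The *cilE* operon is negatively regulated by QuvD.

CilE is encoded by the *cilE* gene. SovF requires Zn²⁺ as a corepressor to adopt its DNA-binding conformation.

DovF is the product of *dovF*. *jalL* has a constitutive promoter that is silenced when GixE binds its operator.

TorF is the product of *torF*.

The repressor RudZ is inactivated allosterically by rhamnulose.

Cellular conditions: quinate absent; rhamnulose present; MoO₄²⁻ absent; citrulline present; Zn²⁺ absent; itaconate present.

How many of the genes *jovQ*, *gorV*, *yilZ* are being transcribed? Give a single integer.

Quinate is absent, so GorK is inactive.
Citrulline is present, so VelZ is inactive.
Required activator VelZ is absent, so *jovQ* is not transcribed.
→ *jovQ* is OFF.
Itaconate is present, so GixE is active.
With repressor GixE bound, *jalL* is not transcribed.
So JalL is not produced.
MoO₄²⁻ is absent, so QuvD is active.
With repressor QuvD bound, *cilE* is not transcribed.
So CilE is not produced.
No activator is available at the *gorV* promoter, so *gorV* is not transcribed.
→ *gorV* is OFF.
Rhamnulose is present, so RudZ is inactive.
With no repressor bound, *torF* is transcribed.
So TorF is produced and active.
Zn²⁺ is absent, so SovF is inactive.
With no repressor bound, *dovF* is transcribed.
So DovF is produced and active.
With repressor DovF bound, *yilZ* is not transcribed.
→ *yilZ* is OFF.
0 of the 3 genes are transcribed.

0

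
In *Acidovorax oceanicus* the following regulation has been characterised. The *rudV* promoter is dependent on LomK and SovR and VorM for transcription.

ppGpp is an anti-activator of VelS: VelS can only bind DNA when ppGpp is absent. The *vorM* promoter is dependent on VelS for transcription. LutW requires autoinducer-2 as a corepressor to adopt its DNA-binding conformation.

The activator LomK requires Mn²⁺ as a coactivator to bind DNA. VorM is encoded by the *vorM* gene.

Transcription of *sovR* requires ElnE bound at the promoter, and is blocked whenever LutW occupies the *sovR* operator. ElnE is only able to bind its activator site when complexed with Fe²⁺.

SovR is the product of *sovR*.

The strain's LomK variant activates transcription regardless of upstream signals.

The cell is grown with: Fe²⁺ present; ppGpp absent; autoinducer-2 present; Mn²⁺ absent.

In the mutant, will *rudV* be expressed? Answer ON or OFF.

LomK is constitutively active in this strain.
Autoinducer-2 is present, so LutW is active.
Fe²⁺ is present, so ElnE is active.
With repressor LutW bound, *sovR* is not transcribed.
So SovR is not produced.
ppGpp is absent, so VelS is active.
No repressor is bound and VelS is active, so *vorM* is transcribed.
So VorM is produced and active.
Required activator SovR is absent, so *rudV* is not transcribed.

OFF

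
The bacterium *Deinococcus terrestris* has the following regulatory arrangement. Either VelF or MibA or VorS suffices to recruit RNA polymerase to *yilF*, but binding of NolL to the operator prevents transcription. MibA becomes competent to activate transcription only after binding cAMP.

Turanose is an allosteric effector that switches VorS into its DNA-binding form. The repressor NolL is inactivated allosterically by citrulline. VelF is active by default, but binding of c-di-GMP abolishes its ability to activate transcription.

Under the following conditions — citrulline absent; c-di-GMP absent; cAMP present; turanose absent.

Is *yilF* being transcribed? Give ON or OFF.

OFF

c-di-GMP is absent, so VelF is active.
cAMP is present, so MibA is active.
Turanose is absent, so VorS is inactive.
Citrulline is absent, so NolL is active.
With repressor NolL bound, *yilF* is not transcribed.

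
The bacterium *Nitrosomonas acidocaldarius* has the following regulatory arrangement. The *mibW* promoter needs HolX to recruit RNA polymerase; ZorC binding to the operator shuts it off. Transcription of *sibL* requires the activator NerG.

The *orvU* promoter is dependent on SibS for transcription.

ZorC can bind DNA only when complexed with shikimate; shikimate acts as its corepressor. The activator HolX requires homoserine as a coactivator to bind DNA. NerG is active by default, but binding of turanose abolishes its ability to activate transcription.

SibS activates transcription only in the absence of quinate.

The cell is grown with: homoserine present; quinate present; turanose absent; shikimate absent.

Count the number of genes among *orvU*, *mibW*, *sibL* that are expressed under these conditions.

2

Quinate is present, so SibS is inactive.
Required activator SibS is absent, so *orvU* is not transcribed.
→ *orvU* is OFF.
Homoserine is present, so HolX is active.
Shikimate is absent, so ZorC is inactive.
No repressor is bound and HolX is active, so *mibW* is transcribed.
→ *mibW* is ON.
Turanose is absent, so NerG is active.
No repressor is bound and NerG is active, so *sibL* is transcribed.
→ *sibL* is ON.
2 of the 3 genes are transcribed.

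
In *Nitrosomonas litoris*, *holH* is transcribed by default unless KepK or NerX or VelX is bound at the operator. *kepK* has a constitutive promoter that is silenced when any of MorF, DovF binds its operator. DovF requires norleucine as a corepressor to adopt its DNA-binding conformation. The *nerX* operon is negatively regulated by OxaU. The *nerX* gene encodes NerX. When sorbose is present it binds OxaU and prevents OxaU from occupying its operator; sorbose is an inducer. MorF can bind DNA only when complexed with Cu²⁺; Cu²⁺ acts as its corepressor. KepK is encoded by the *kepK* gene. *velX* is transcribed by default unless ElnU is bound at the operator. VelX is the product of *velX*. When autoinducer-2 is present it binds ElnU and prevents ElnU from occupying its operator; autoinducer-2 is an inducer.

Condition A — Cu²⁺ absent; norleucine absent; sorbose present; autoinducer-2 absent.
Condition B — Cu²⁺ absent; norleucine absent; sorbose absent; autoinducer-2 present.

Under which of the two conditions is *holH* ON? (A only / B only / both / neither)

Condition A:
Cu²⁺ is absent, so MorF is inactive.
Norleucine is absent, so DovF is inactive.
With no repressor bound, *kepK* is transcribed.
So KepK is produced and active.
Sorbose is present, so OxaU is inactive.
With no repressor bound, *nerX* is transcribed.
So NerX is produced and active.
Autoinducer-2 is absent, so ElnU is active.
With repressor ElnU bound, *velX* is not transcribed.
So VelX is not produced.
With repressor KepK bound, *holH* is not transcribed.
→ *holH* is OFF in A.
Condition B:
Cu²⁺ is absent, so MorF is inactive.
Norleucine is absent, so DovF is inactive.
With no repressor bound, *kepK* is transcribed.
So KepK is produced and active.
Sorbose is absent, so OxaU is active.
With repressor OxaU bound, *nerX* is not transcribed.
So NerX is not produced.
Autoinducer-2 is present, so ElnU is inactive.
With no repressor bound, *velX* is transcribed.
So VelX is produced and active.
With repressor KepK bound, *holH* is not transcribed.
→ *holH* is OFF in B.

neither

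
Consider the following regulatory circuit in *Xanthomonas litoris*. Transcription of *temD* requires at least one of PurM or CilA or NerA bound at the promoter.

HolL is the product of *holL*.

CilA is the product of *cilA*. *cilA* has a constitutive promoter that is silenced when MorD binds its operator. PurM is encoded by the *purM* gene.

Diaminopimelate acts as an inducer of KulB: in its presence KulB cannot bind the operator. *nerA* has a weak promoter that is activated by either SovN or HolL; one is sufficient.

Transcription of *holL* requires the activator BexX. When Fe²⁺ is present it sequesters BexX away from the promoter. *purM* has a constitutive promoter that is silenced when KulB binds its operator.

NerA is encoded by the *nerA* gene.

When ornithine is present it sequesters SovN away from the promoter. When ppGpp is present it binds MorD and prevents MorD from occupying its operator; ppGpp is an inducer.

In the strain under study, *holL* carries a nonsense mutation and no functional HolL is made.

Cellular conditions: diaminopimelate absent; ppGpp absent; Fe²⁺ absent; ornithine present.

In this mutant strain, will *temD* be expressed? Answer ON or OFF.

OFF

Diaminopimelate is absent, so KulB is active.
With repressor KulB bound, *purM* is not transcribed.
So PurM is not produced.
ppGpp is absent, so MorD is active.
With repressor MorD bound, *cilA* is not transcribed.
So CilA is not produced.
Ornithine is present, so SovN is inactive.
HolL is non-functional in this strain, so it has no effect.
No activator is available at the *nerA* promoter, so *nerA* is not transcribed.
So NerA is not produced.
No activator is available at the *temD* promoter, so *temD* is not transcribed.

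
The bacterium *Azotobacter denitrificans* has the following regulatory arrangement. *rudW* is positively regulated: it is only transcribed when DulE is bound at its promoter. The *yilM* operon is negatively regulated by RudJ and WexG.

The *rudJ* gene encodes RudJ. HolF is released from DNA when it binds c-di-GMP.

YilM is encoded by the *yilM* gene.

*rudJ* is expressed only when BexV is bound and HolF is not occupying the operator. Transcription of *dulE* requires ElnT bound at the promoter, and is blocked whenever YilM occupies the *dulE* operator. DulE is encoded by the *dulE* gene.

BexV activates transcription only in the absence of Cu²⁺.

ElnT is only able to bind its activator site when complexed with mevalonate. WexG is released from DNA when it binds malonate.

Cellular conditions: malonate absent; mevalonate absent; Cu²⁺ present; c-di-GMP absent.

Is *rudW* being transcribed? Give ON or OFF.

OFF

c-di-GMP is absent, so HolF is active.
Cu²⁺ is present, so BexV is inactive.
With repressor HolF bound, *rudJ* is not transcribed.
So RudJ is not produced.
Malonate is absent, so WexG is active.
With repressor WexG bound, *yilM* is not transcribed.
So YilM is not produced.
Mevalonate is absent, so ElnT is inactive.
Required activator ElnT is absent, so *dulE* is not transcribed.
So DulE is not produced.
Required activator DulE is absent, so *rudW* is not transcribed.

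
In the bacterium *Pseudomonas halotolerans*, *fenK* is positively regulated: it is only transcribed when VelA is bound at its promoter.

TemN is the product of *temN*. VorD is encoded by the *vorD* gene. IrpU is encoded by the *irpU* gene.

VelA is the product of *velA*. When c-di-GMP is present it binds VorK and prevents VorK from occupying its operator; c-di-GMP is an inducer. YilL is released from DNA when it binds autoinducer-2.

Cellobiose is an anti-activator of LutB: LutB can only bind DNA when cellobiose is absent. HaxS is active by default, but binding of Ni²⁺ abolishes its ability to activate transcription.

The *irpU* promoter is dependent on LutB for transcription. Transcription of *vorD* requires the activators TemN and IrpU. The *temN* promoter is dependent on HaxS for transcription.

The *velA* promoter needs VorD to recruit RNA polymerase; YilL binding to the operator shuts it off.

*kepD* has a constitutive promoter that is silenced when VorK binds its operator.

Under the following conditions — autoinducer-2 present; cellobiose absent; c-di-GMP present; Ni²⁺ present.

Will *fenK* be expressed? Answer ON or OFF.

Ni²⁺ is present, so HaxS is inactive.
Required activator HaxS is absent, so *temN* is not transcribed.
So TemN is not produced.
Cellobiose is absent, so LutB is active.
No repressor is bound and LutB is active, so *irpU* is transcribed.
So IrpU is produced and active.
Required activator TemN is absent, so *vorD* is not transcribed.
So VorD is not produced.
Autoinducer-2 is present, so YilL is inactive.
Required activator VorD is absent, so *velA* is not transcribed.
So VelA is not produced.
Required activator VelA is absent, so *fenK* is not transcribed.

OFF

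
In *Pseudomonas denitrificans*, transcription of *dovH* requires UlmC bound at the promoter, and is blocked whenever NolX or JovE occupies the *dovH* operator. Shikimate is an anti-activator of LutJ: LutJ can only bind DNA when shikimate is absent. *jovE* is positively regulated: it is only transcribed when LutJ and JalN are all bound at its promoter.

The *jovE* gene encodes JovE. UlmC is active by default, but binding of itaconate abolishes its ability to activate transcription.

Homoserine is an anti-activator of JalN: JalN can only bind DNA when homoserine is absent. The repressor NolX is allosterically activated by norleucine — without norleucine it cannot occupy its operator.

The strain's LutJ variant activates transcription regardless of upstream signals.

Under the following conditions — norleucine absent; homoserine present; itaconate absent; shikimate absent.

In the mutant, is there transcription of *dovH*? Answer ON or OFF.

ON

Norleucine is absent, so NolX is inactive.
LutJ is constitutively active in this strain.
Homoserine is present, so JalN is inactive.
Required activator JalN is absent, so *jovE* is not transcribed.
So JovE is not produced.
Itaconate is absent, so UlmC is active.
No repressor is bound and UlmC is active, so *dovH* is transcribed.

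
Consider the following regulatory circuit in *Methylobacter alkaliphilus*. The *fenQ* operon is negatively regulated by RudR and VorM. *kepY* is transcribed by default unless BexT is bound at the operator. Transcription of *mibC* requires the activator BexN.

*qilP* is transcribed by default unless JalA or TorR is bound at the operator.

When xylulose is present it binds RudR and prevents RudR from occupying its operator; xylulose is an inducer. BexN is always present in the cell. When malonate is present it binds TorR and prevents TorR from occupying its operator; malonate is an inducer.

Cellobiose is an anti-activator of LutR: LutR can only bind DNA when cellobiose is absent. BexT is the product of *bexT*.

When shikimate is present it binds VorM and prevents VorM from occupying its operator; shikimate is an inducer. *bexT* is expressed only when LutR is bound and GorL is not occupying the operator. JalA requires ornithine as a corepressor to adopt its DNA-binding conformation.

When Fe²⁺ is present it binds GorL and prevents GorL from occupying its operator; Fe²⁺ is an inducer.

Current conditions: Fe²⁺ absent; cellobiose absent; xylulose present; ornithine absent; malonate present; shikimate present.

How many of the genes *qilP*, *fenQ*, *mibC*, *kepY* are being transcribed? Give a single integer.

4

Ornithine is absent, so JalA is inactive.
Malonate is present, so TorR is inactive.
With no repressor bound, *qilP* is transcribed.
→ *qilP* is ON.
Xylulose is present, so RudR is inactive.
Shikimate is present, so VorM is inactive.
With no repressor bound, *fenQ* is transcribed.
→ *fenQ* is ON.
BexN is produced constitutively and is active.
No repressor is bound and BexN is active, so *mibC* is transcribed.
→ *mibC* is ON.
Fe²⁺ is absent, so GorL is active.
Cellobiose is absent, so LutR is active.
With repressor GorL bound, *bexT* is not transcribed.
So BexT is not produced.
With no repressor bound, *kepY* is transcribed.
→ *kepY* is ON.
4 of the 4 genes are transcribed.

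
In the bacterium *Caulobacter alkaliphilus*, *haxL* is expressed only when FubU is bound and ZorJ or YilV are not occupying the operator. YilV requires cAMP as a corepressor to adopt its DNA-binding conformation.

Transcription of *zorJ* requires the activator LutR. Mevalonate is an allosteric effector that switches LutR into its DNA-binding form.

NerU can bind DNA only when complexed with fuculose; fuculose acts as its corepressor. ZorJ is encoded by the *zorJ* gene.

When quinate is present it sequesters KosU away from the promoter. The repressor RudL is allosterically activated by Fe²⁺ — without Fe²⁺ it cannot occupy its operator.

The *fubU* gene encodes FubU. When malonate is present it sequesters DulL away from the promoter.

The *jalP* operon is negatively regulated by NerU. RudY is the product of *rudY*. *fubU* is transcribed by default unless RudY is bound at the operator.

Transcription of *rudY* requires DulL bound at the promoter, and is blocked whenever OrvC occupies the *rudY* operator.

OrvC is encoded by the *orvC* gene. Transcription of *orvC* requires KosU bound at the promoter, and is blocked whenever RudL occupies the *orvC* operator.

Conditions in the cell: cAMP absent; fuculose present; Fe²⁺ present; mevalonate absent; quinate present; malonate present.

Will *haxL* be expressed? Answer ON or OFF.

Mevalonate is absent, so LutR is inactive.
Required activator LutR is absent, so *zorJ* is not transcribed.
So ZorJ is not produced.
Quinate is present, so KosU is inactive.
Fe²⁺ is present, so RudL is active.
With repressor RudL bound, *orvC* is not transcribed.
So OrvC is not produced.
Malonate is present, so DulL is inactive.
Required activator DulL is absent, so *rudY* is not transcribed.
So RudY is not produced.
With no repressor bound, *fubU* is transcribed.
So FubU is produced and active.
cAMP is absent, so YilV is inactive.
No repressor is bound and FubU is active, so *haxL* is transcribed.

ON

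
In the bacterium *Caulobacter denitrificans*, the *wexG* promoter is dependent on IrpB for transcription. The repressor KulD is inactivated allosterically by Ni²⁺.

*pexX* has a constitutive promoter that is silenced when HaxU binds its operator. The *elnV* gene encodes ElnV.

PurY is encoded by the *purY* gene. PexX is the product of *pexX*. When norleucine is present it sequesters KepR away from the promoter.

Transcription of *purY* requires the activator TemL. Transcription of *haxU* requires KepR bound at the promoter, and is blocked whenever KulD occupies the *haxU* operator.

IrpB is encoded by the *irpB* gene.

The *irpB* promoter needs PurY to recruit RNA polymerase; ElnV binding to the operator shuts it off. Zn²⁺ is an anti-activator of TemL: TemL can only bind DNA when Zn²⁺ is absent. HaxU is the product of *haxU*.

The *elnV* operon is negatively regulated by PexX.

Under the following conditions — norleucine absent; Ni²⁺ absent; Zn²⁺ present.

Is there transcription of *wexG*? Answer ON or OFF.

OFF

Ni²⁺ is absent, so KulD is active.
Norleucine is absent, so KepR is active.
With repressor KulD bound, *haxU* is not transcribed.
So HaxU is not produced.
With no repressor bound, *pexX* is transcribed.
So PexX is produced and active.
With repressor PexX bound, *elnV* is not transcribed.
So ElnV is not produced.
Zn²⁺ is present, so TemL is inactive.
Required activator TemL is absent, so *purY* is not transcribed.
So PurY is not produced.
Required activator PurY is absent, so *irpB* is not transcribed.
So IrpB is not produced.
Required activator IrpB is absent, so *wexG* is not transcribed.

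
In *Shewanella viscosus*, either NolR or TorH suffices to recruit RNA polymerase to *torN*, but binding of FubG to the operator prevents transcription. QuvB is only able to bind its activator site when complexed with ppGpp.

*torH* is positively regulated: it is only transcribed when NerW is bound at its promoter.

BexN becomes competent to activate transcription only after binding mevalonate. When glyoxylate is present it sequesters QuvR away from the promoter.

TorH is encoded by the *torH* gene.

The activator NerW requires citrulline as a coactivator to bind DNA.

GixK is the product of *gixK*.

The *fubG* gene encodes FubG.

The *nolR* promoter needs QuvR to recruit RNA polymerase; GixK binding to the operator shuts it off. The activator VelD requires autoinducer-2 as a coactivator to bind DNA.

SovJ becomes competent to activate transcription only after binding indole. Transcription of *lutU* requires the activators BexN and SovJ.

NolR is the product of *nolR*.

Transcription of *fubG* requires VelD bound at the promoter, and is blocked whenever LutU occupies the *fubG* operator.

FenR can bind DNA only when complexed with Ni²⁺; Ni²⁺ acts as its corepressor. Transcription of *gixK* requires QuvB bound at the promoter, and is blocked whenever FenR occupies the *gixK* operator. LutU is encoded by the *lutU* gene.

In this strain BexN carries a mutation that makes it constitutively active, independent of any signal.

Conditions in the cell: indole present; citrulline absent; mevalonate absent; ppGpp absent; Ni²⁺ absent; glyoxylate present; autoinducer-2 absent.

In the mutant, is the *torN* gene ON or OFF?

ppGpp is absent, so QuvB is inactive.
Ni²⁺ is absent, so FenR is inactive.
Required activator QuvB is absent, so *gixK* is not transcribed.
So GixK is not produced.
Glyoxylate is present, so QuvR is inactive.
Required activator QuvR is absent, so *nolR* is not transcribed.
So NolR is not produced.
Citrulline is absent, so NerW is inactive.
Required activator NerW is absent, so *torH* is not transcribed.
So TorH is not produced.
BexN is constitutively active in this strain.
Indole is present, so SovJ is active.
No repressor is bound and BexN and SovJ are active, so *lutU* is transcribed.
So LutU is produced and active.
Autoinducer-2 is absent, so VelD is inactive.
With repressor LutU bound, *fubG* is not transcribed.
So FubG is not produced.
No activator is available at the *torN* promoter, so *torN* is not transcribed.

OFF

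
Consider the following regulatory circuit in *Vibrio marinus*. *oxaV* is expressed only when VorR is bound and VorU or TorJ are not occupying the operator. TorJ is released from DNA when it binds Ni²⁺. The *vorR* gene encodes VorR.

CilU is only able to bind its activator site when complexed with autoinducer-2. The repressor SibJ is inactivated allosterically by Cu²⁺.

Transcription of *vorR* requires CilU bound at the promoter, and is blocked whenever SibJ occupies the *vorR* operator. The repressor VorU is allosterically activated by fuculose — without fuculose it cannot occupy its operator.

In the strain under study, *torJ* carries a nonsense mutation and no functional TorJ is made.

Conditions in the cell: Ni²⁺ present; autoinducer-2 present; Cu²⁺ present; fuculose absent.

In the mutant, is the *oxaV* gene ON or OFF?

ON

Fuculose is absent, so VorU is inactive.
TorJ is non-functional in this strain, so it has no effect.
Autoinducer-2 is present, so CilU is active.
Cu²⁺ is present, so SibJ is inactive.
No repressor is bound and CilU is active, so *vorR* is transcribed.
So VorR is produced and active.
No repressor is bound and VorR is active, so *oxaV* is transcribed.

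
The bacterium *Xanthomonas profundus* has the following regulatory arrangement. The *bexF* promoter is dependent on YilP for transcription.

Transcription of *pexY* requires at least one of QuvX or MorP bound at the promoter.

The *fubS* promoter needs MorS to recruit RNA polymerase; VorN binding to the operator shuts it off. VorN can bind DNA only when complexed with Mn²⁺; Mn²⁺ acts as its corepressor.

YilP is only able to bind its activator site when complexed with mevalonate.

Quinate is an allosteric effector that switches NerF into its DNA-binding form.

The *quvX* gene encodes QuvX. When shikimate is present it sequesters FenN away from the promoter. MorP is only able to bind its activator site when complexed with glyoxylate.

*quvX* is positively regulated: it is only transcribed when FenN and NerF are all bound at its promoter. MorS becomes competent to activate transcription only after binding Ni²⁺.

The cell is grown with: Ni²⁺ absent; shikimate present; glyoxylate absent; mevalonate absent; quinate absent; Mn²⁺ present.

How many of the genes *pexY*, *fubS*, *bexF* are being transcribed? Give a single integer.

Shikimate is present, so FenN is inactive.
Quinate is absent, so NerF is inactive.
Required activator FenN is absent, so *quvX* is not transcribed.
So QuvX is not produced.
Glyoxylate is absent, so MorP is inactive.
No activator is available at the *pexY* promoter, so *pexY* is not transcribed.
→ *pexY* is OFF.
Ni²⁺ is absent, so MorS is inactive.
Mn²⁺ is present, so VorN is active.
With repressor VorN bound, *fubS* is not transcribed.
→ *fubS* is OFF.
Mevalonate is absent, so YilP is inactive.
Required activator YilP is absent, so *bexF* is not transcribed.
→ *bexF* is OFF.
0 of the 3 genes are transcribed.

0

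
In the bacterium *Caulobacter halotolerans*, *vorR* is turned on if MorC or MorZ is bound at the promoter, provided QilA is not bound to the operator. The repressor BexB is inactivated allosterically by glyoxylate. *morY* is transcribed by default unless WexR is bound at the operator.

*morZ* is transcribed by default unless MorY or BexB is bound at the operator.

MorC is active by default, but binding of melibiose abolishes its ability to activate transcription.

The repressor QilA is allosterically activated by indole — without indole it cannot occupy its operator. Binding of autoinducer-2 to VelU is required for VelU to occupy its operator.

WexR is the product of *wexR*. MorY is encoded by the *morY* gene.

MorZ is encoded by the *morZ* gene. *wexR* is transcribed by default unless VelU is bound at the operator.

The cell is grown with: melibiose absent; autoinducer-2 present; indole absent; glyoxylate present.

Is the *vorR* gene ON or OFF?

ON

Indole is absent, so QilA is inactive.
Melibiose is absent, so MorC is active.
Autoinducer-2 is present, so VelU is active.
With repressor VelU bound, *wexR* is not transcribed.
So WexR is not produced.
With no repressor bound, *morY* is transcribed.
So MorY is produced and active.
Glyoxylate is present, so BexB is inactive.
With repressor MorY bound, *morZ* is not transcribed.
So MorZ is not produced.
Activator MorC is present, so *vorR* is transcribed.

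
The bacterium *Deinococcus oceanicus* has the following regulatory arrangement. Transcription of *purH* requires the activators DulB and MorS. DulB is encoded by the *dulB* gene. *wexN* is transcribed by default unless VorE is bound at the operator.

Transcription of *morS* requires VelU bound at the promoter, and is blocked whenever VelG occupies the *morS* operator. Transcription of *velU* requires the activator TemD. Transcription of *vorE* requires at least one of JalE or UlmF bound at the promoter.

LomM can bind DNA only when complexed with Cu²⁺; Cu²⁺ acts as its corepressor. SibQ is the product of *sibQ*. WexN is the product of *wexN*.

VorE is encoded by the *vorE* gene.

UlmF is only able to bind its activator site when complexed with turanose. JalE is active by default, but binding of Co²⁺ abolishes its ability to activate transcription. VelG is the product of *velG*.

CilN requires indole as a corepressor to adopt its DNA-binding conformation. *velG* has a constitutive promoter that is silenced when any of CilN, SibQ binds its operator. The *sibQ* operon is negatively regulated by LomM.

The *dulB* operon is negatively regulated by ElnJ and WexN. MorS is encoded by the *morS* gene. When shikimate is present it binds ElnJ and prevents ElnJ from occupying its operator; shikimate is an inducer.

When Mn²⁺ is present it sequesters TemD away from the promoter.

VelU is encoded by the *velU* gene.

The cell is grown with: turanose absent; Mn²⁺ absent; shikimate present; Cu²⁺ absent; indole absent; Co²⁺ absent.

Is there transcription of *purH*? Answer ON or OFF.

Shikimate is present, so ElnJ is inactive.
Co²⁺ is absent, so JalE is active.
Turanose is absent, so UlmF is inactive.
Activator JalE is present, so *vorE* is transcribed.
So VorE is produced and active.
With repressor VorE bound, *wexN* is not transcribed.
So WexN is not produced.
With no repressor bound, *dulB* is transcribed.
So DulB is produced and active.
Mn²⁺ is absent, so TemD is active.
No repressor is bound and TemD is active, so *velU* is transcribed.
So VelU is produced and active.
Indole is absent, so CilN is inactive.
Cu²⁺ is absent, so LomM is inactive.
With no repressor bound, *sibQ* is transcribed.
So SibQ is produced and active.
With repressor SibQ bound, *velG* is not transcribed.
So VelG is not produced.
No repressor is bound and VelU is active, so *morS* is transcribed.
So MorS is produced and active.
No repressor is bound and DulB and MorS are active, so *purH* is transcribed.

ON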